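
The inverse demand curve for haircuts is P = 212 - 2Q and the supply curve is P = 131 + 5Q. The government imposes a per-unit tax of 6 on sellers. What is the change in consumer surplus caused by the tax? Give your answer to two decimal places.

-19.10

Pre-tax equilibrium: 212 - 2Q = 131 + 5Q gives Q* = 11.5714, P* = 188.8571.
With the tax, sellers need 6 more per unit: 212 - 2Q = 131 + 5Q + 6, so Q_t = 10.7143. Buyers pay P_b = 190.5714; sellers receive P_s = P_b - 6 = 184.5714.
CS falls from (1/2)(11.5714)(23.1429) = 133.898 to (1/2)(10.7143)(21.4286) = 114.7959, a change of -19.102.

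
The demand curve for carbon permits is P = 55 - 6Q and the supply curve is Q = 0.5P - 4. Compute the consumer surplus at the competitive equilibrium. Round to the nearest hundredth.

Rewriting supply in inverse form: P = 8 + 2Q.
Set 55 - 6Q = 8 + 2Q, which gives 47 = 8Q, so Q* = 5.875 and P* = 55 - 6(5.875) = 19.75.
Consumer surplus is the triangle under demand above P*: (1/2)(5.875)(55 - 19.75) = (1/2)(5.875)(35.25) = 103.5469.

103.55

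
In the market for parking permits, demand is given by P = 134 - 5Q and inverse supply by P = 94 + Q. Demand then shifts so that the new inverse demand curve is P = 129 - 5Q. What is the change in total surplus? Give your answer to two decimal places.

Initial equilibrium: Q_0 = 6.6667, P_0 = 100.6667; CS_0 = (1/2)(6.6667)(33.3333) = 111.1111, PS_0 = (1/2)(6.6667)(6.6667) = 22.2222.
New equilibrium: 129 - 5Q = 94 + Q gives Q_1 = 5.8333, P_1 = 99.8333; CS_1 = 85.0694, PS_1 = 17.0139.
Change in total surplus = (85.0694 + 17.0139) - (111.1111 + 22.2222) = -31.25.

-31.25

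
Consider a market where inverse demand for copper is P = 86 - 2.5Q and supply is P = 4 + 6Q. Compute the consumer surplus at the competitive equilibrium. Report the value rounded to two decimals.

Set 86 - 2.5Q = 4 + 6Q, which gives 82 = 8.5Q, so Q* = 9.6471 and P* = 86 - 2.5(9.6471) = 61.8824.
CS is the area between the demand curve and P* from 0 to Q*: (1/2)(9.6471)(24.1176) = 116.3322.

116.33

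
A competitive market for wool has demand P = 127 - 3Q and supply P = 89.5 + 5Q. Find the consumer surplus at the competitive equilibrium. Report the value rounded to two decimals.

32.96

Set 127 - 3Q = 89.5 + 5Q, which gives 37.5 = 8Q, so Q* = 4.6875 and P* = 127 - 3(4.6875) = 112.9375.
Consumer surplus is the triangle under demand above P*: (1/2)(4.6875)(127 - 112.9375) = (1/2)(4.6875)(14.0625) = 32.959.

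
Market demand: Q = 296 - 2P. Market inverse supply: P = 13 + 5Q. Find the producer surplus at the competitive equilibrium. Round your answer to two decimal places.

1506.20

Rewriting demand in inverse form: P = 148 - 0.5Q.
Setting demand equal to supply, 135 = 5.5Q, so Q* = 24.5455 and P* = 135.7273.
Producer surplus is the triangle above supply below P*: (1/2)(24.5455)(135.7273 - 13) = (1/2)(24.5455)(122.7273) = 1506.1983.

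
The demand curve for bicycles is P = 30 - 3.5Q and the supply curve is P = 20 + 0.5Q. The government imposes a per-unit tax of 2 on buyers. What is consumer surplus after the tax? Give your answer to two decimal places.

7.00

Without the tax, 30 - 3.5Q = 20 + 0.5Q so Q* = 2.5 and P* = 21.25.
A tax on buyers shifts demand down by 2: (30 - 2) - 3.5Q = 20 + 0.5Q, so Q_t = 2. Buyers pay P_b = 23; sellers receive P_s = P_b - 2 = 21.
CS = (1/2)(Q_t)(30 - P_b) = (1/2)(2)(7) = 7.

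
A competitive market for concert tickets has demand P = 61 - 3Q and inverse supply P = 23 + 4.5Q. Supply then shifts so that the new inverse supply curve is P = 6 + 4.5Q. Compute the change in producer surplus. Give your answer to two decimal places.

63.24

Initial equilibrium: Q_0 = 5.0667, P_0 = 45.8; CS_0 = (1/2)(5.0667)(15.2) = 38.5067, PS_0 = (1/2)(5.0667)(22.8) = 57.76.
New equilibrium: 61 - 3Q = 6 + 4.5Q gives Q_1 = 7.3333, P_1 = 39; CS_1 = 80.6667, PS_1 = 121.
Change in producer surplus = 121 - 57.76 = 63.24.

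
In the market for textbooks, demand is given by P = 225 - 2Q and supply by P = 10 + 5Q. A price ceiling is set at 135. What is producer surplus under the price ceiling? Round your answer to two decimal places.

1562.50

Without the control, 225 - 2Q = 10 + 5Q so Q* = 30.7143 and P* = 163.5714.
At the ceiling price 135, quantity supplied is (135 - 10)/5 = 25; supply is the short side, so Q = 25 trades at P = 135.
PS is the triangle above supply below 135: (1/2)(25)(135 - 10) = 1562.5.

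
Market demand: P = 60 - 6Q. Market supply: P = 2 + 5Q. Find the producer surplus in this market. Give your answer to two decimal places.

Set 60 - 6Q = 2 + 5Q, which gives 58 = 11Q, so Q* = 5.2727 and P* = 60 - 6(5.2727) = 28.3636.
Producer surplus is the triangle above supply below P*: (1/2)(5.2727)(28.3636 - 2) = (1/2)(5.2727)(26.3636) = 69.5041.

69.50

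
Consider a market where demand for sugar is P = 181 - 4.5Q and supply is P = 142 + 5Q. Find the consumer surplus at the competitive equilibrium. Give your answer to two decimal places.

Setting demand equal to supply, 39 = 9.5Q, so Q* = 4.1053 and P* = 162.5263.
The demand choke price is 181, so CS = (1/2)(Q*)(181 - P*) = (1/2)(4.1053)(18.4737) = 37.9197.

37.92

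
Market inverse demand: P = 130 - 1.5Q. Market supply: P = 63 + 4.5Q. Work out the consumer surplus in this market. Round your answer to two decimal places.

Setting demand equal to supply, 67 = 6Q, so Q* = 11.1667 and P* = 113.25.
Consumer surplus is the triangle under demand above P*: (1/2)(11.1667)(130 - 113.25) = (1/2)(11.1667)(16.75) = 93.5208.

93.52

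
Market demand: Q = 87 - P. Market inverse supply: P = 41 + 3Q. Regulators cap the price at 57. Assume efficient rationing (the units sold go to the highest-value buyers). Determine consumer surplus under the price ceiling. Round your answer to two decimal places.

145.78

Rewriting demand in inverse form: P = 87 - Q.
Free-market equilibrium: 87 - Q = 41 + 3Q gives Q* = 11.5, P* = 75.5.
At P = 57, sellers supply (57 - 41)/3 = 5.3333 while buyers want more, so the quantity traded is 5.3333 at price 57.
The demand price at Q = 5.3333 is 81.6667. CS is the trapezoid between demand and 57 over [0, 5.3333]: (1/2)[(87 - 57) + (81.6667 - 57)](5.3333) = 145.7778.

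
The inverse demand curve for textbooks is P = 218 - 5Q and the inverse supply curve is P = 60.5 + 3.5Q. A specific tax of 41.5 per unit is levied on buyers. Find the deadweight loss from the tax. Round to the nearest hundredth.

Without the tax, 218 - 5Q = 60.5 + 3.5Q so Q* = 18.5294 and P* = 125.3529.
With the tax, buyers' net willingness to pay falls by 41.5: (218 - 41.5) - 5Q = 60.5 + 3.5Q, so Q_t = 13.6471. Buyers pay P_b = 149.7647; sellers receive P_s = P_b - 41.5 = 108.2647.
Deadweight loss is the triangle between the curves from Q_t to Q*: (1/2)(18.5294 - 13.6471)(41.5) = 101.3088.

101.31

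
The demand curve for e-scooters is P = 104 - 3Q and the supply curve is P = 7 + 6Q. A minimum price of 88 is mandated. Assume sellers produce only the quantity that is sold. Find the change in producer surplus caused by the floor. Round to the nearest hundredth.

Without the control, 104 - 3Q = 7 + 6Q so Q* = 10.7778 and P* = 71.6667.
At P = 88, buyers demand (104 - 88)/3 = 5.3333 while sellers would supply more, so the quantity traded is 5.3333 at price 88.
PS goes from (1/2)(10.7778)(64.6667) = 348.4815 to 346.6667 (computed as (88 - 7)(5.3333) - (1/2)(6)(5.3333)^2), a change of -1.8148.

-1.81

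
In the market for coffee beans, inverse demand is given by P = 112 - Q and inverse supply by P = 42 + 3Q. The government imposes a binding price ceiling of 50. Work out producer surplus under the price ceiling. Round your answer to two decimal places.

Free-market equilibrium: 112 - Q = 42 + 3Q gives Q* = 17.5, P* = 94.5.
At P = 50, sellers supply (50 - 42)/3 = 2.6667 while buyers want more, so the quantity traded is 2.6667 at price 50.
PS is the triangle above supply below 50: (1/2)(2.6667)(50 - 42) = 10.6667.

10.67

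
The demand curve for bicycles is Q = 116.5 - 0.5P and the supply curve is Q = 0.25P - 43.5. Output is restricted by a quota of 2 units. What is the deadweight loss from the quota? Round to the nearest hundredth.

Rewriting demand in inverse form: P = 233 - 2Q.
Rewriting supply in inverse form: P = 174 + 4Q.
Unrestricted equilibrium: Q* = (233 - 174)/(2 + 4) = 9.8333.
At Q = 2 the demand price is 233 - 2(2) = 229 and the supply price is 174 + 4(2) = 182.
Deadweight loss is the triangle between the curves from 2 to 9.8333: (1/2)(229 - 182)(9.8333 - 2) = 184.0833.

184.08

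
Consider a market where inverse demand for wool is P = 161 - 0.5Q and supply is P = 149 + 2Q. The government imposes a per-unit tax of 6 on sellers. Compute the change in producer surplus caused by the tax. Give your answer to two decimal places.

-17.28

Pre-tax equilibrium: 161 - 0.5Q = 149 + 2Q gives Q* = 4.8, P* = 158.6.
With the tax, sellers need 6 more per unit: 161 - 0.5Q = 149 + 2Q + 6, so Q_t = 2.4. Buyers pay P_b = 159.8; sellers receive P_s = P_b - 6 = 153.8.
PS falls from (1/2)(4.8)(9.6) = 23.04 to (1/2)(2.4)(4.8) = 5.76, a change of -17.28.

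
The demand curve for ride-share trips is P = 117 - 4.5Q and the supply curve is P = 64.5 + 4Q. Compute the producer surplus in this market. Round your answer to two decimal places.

Equilibrium: 117 - 4.5Q = 64.5 + 4Q, so Q* = 6.1765 and P* = 89.2059.
PS is the area between P* and the supply curve from 0 to Q*: (1/2)(6.1765)(24.7059) = 76.2976.

76.30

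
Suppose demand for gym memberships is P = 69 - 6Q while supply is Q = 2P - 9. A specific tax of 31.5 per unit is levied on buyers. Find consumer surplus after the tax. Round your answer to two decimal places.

77.33

Rewriting supply in inverse form: P = 4.5 + 0.5Q.
Without the tax, 69 - 6Q = 4.5 + 0.5Q so Q* = 9.9231 and P* = 9.4615.
With the tax, buyers' net willingness to pay falls by 31.5: (69 - 31.5) - 6Q = 4.5 + 0.5Q, so Q_t = 5.0769. Buyers pay P_b = 38.5385; sellers receive P_s = P_b - 31.5 = 7.0385.
Consumer surplus is the triangle under demand above P_b: (1/2)(5.0769)(69 - 38.5385) = 77.3254.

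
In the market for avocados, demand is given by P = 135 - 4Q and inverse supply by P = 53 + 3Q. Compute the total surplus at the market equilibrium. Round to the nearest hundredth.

Equilibrium: 135 - 4Q = 53 + 3Q, so Q* = 11.7143 and P* = 88.1429.
Total surplus is the full triangle between the curves from 0 to Q*: (1/2)(11.7143)(135 - 53) = 480.2857.

480.29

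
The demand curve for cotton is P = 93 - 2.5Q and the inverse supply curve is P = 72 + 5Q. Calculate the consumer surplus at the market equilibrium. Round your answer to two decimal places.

9.80

Equilibrium: 93 - 2.5Q = 72 + 5Q, so Q* = 2.8 and P* = 86.
CS is the area between the demand curve and P* from 0 to Q*: (1/2)(2.8)(7) = 9.8.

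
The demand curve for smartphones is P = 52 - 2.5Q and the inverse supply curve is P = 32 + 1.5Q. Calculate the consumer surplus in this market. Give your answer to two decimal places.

31.25

Set 52 - 2.5Q = 32 + 1.5Q, which gives 20 = 4Q, so Q* = 5 and P* = 52 - 2.5(5) = 39.5.
The demand choke price is 52, so CS = (1/2)(Q*)(52 - P*) = (1/2)(5)(12.5) = 31.25.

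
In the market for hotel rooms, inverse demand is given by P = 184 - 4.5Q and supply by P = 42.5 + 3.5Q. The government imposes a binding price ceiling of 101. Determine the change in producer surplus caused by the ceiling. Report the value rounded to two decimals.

-58.59

Without the control, 184 - 4.5Q = 42.5 + 3.5Q so Q* = 17.6875 and P* = 104.4062.
At P = 101, sellers supply (101 - 42.5)/3.5 = 16.7143 while buyers want more, so the quantity traded is 16.7143 at price 101.
PS goes from (1/2)(17.6875)(61.9062) = 547.4834 to 488.8929 (computed as (101 - 42.5)(16.7143) - (1/2)(3.5)(16.7143)^2), a change of -58.5905.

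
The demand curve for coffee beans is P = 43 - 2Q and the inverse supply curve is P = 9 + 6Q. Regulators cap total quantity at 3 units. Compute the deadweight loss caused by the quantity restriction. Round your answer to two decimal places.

Unrestricted equilibrium: Q* = (43 - 9)/(2 + 6) = 4.25.
At Q = 3 the demand price is 43 - 2(3) = 37 and the supply price is 9 + 6(3) = 27.
Deadweight loss is the triangle between the curves from 3 to 4.25: (1/2)(37 - 27)(4.25 - 3) = 6.25.

6.25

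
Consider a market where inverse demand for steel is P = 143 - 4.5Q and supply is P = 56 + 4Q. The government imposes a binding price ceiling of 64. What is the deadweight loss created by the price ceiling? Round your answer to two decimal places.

Free-market equilibrium: 143 - 4.5Q = 56 + 4Q gives Q* = 10.2353, P* = 96.9412.
At the ceiling price 64, quantity supplied is (64 - 56)/4 = 2; supply is the short side, so Q = 2 trades at P = 64.
At Q = 2 the demand price is 134 and the supply price is 64. Deadweight loss is the triangle between the curves from 2 to 10.2353: (1/2)(134 - 64)(10.2353 - 2) = 288.2353.

288.24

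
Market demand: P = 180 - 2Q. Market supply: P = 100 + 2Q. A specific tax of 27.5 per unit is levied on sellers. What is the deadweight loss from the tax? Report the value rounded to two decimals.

Pre-tax equilibrium: 180 - 2Q = 100 + 2Q gives Q* = 20, P* = 140.
A tax on sellers shifts supply up by 27.5: 180 - 2Q = 100 + 2Q + 27.5, so Q_t = 13.125. Buyers pay P_b = 153.75; sellers receive P_s = P_b - 27.5 = 126.25.
The welfare triangle lost has base Q* - Q_t = 6.875 and height t = 27.5, so DWL = (1/2)(6.875)(27.5) = 94.5312.

94.53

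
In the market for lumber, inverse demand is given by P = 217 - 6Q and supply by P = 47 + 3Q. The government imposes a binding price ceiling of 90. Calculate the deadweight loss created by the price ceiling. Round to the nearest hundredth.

93.39

Free-market equilibrium: 217 - 6Q = 47 + 3Q gives Q* = 18.8889, P* = 103.6667.
At the ceiling price 90, quantity supplied is (90 - 47)/3 = 14.3333; supply is the short side, so Q = 14.3333 trades at P = 90.
At Q = 14.3333 the demand price is 131 and the supply price is 90. Deadweight loss is the triangle between the curves from 14.3333 to 18.8889: (1/2)(131 - 90)(18.8889 - 14.3333) = 93.3889.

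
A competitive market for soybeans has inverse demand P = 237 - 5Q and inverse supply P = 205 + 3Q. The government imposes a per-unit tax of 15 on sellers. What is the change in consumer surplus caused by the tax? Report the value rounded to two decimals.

-28.71

Pre-tax equilibrium: 237 - 5Q = 205 + 3Q gives Q* = 4, P* = 217.
A tax on sellers shifts supply up by 15: 237 - 5Q = 205 + 3Q + 15, so Q_t = 2.125. Buyers pay P_b = 226.375; sellers receive P_s = P_b - 15 = 211.375.
CS falls from (1/2)(4)(20) = 40 to (1/2)(2.125)(10.625) = 11.2891, a change of -28.7109.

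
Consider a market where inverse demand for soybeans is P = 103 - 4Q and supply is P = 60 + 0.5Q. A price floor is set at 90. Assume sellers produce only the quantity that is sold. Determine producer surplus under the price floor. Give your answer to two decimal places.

94.86

Without the control, 103 - 4Q = 60 + 0.5Q so Q* = 9.5556 and P* = 64.7778.
At the floor price 90, quantity demanded is (103 - 90)/4 = 3.25; demand is the short side, so Q = 3.25 trades at P = 90.
The supply price at Q = 3.25 is 61.625. PS is the trapezoid between 90 and supply over [0, 3.25]: (1/2)[(90 - 60) + (90 - 61.625)](3.25) = 94.8594.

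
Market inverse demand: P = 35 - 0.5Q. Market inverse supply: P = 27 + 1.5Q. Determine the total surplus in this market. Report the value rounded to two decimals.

16.00

Equilibrium: 35 - 0.5Q = 27 + 1.5Q, so Q* = 4 and P* = 33.
CS = (1/2)(4)(2) = 4 and PS = (1/2)(4)(6) = 12, so total surplus = 16.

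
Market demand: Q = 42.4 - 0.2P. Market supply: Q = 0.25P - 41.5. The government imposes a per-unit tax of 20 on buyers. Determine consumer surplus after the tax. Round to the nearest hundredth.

20.86

Rewriting demand in inverse form: P = 212 - 5Q.
Rewriting supply in inverse form: P = 166 + 4Q.
Without the tax, 212 - 5Q = 166 + 4Q so Q* = 5.1111 and P* = 186.4444.
With the tax, buyers' net willingness to pay falls by 20: (212 - 20) - 5Q = 166 + 4Q, so Q_t = 2.8889. Buyers pay P_b = 197.5556; sellers receive P_s = P_b - 20 = 177.5556.
Consumer surplus is the triangle under demand above P_b: (1/2)(2.8889)(212 - 197.5556) = 20.8642.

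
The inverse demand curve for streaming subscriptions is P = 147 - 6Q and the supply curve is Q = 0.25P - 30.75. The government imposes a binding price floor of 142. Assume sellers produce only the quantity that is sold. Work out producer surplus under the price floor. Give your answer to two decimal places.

14.44

Rewriting supply in inverse form: P = 123 + 4Q.
Free-market equilibrium: 147 - 6Q = 123 + 4Q gives Q* = 2.4, P* = 132.6.
At the floor price 142, quantity demanded is (147 - 142)/6 = 0.8333; demand is the short side, so Q = 0.8333 trades at P = 142.
The supply price at Q = 0.8333 is 126.3333. PS is the trapezoid between 142 and supply over [0, 0.8333]: (1/2)[(142 - 123) + (142 - 126.3333)](0.8333) = 14.4444.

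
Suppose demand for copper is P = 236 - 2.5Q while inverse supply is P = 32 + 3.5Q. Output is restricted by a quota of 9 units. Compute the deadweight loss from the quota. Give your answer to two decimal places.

Unrestricted equilibrium: Q* = (236 - 32)/(2.5 + 3.5) = 34.
At Q = 9 the demand price is 236 - 2.5(9) = 213.5 and the supply price is 32 + 3.5(9) = 63.5.
DWL = (1/2)(gap between curves at 9) x (Q* - 9) = (1/2)(150)(25) = 1875.

1875.00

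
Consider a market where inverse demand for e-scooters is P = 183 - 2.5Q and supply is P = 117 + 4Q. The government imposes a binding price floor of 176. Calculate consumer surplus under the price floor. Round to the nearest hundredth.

Free-market equilibrium: 183 - 2.5Q = 117 + 4Q gives Q* = 10.1538, P* = 157.6154.
At P = 176, buyers demand (183 - 176)/2.5 = 2.8 while sellers would supply more, so the quantity traded is 2.8 at price 176.
CS is the triangle under demand above 176: (1/2)(2.8)(183 - 176) = 9.8.

9.80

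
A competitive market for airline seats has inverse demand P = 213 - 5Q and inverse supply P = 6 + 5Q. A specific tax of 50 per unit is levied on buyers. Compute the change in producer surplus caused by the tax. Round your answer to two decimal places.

-455.00

Without the tax, 213 - 5Q = 6 + 5Q so Q* = 20.7 and P* = 109.5.
A tax on buyers shifts demand down by 50: (213 - 50) - 5Q = 6 + 5Q, so Q_t = 15.7. Buyers pay P_b = 134.5; sellers receive P_s = P_b - 50 = 84.5.
Producers lose the trapezoid between P_s and P* out to Q_t plus the triangle from Q_t to Q*: change in PS = 616.225 - 1071.225 = -455.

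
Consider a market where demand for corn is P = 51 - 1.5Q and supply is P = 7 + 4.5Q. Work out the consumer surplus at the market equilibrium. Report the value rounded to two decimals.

Equilibrium: 51 - 1.5Q = 7 + 4.5Q, so Q* = 7.3333 and P* = 40.
Consumer surplus is the triangle under demand above P*: (1/2)(7.3333)(51 - 40) = (1/2)(7.3333)(11) = 40.3333.

40.33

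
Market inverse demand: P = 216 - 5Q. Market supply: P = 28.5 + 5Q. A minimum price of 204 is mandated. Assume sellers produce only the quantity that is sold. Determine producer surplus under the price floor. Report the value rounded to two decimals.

406.80

Without the control, 216 - 5Q = 28.5 + 5Q so Q* = 18.75 and P* = 122.25.
At P = 204, buyers demand (216 - 204)/5 = 2.4 while sellers would supply more, so the quantity traded is 2.4 at price 204.
The supply price at Q = 2.4 is 40.5. PS is the trapezoid between 204 and supply over [0, 2.4]: (1/2)[(204 - 28.5) + (204 - 40.5)](2.4) = 406.8.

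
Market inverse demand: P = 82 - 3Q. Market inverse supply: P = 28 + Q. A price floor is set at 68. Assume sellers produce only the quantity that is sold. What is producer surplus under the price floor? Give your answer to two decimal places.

Without the control, 82 - 3Q = 28 + Q so Q* = 13.5 and P* = 41.5.
At the floor price 68, quantity demanded is (82 - 68)/3 = 4.6667; demand is the short side, so Q = 4.6667 trades at P = 68.
The supply price at Q = 4.6667 is 32.6667. PS is the trapezoid between 68 and supply over [0, 4.6667]: (1/2)[(68 - 28) + (68 - 32.6667)](4.6667) = 175.7778.

175.78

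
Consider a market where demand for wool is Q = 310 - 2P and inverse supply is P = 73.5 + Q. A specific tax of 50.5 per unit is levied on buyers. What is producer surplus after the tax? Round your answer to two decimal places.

213.56

Rewriting demand in inverse form: P = 155 - 0.5Q.
Without the tax, 155 - 0.5Q = 73.5 + Q so Q* = 54.3333 and P* = 127.8333.
A tax on buyers shifts demand down by 50.5: (155 - 50.5) - 0.5Q = 73.5 + Q, so Q_t = 20.6667. Buyers pay P_b = 144.6667; sellers receive P_s = P_b - 50.5 = 94.1667.
Producer surplus is the triangle above supply below P_s: (1/2)(20.6667)(94.1667 - 73.5) = 213.5556.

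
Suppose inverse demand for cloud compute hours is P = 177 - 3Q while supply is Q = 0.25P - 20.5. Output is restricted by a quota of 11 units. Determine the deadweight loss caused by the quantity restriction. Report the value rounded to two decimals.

Rewriting supply in inverse form: P = 82 + 4Q.
Unrestricted equilibrium: Q* = (177 - 82)/(3 + 4) = 13.5714.
At Q = 11 the demand price is 177 - 3(11) = 144 and the supply price is 82 + 4(11) = 126.
Deadweight loss is the triangle between the curves from 11 to 13.5714: (1/2)(144 - 126)(13.5714 - 11) = 23.1429.

23.14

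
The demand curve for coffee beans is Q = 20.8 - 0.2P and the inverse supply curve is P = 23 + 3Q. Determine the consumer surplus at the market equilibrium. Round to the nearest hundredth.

Rewriting demand in inverse form: P = 104 - 5Q.
Setting demand equal to supply, 81 = 8Q, so Q* = 10.125 and P* = 53.375.
The demand choke price is 104, so CS = (1/2)(Q*)(104 - P*) = (1/2)(10.125)(50.625) = 256.2891.

256.29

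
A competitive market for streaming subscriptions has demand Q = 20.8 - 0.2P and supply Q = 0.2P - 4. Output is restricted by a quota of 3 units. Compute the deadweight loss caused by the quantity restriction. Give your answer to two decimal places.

Rewriting demand in inverse form: P = 104 - 5Q.
Rewriting supply in inverse form: P = 20 + 5Q.
Unrestricted equilibrium: Q* = (104 - 20)/(5 + 5) = 8.4.
At Q = 3 the demand price is 104 - 5(3) = 89 and the supply price is 20 + 5(3) = 35.
Deadweight loss is the triangle between the curves from 3 to 8.4: (1/2)(89 - 35)(8.4 - 3) = 145.8.

145.80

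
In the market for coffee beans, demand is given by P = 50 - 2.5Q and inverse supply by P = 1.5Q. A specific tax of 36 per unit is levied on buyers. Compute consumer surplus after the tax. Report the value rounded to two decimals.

Without the tax, 50 - 2.5Q = 1.5Q so Q* = 12.5 and P* = 18.75.
With the tax, buyers' net willingness to pay falls by 36: (50 - 36) - 2.5Q = 1.5Q, so Q_t = 3.5. Buyers pay P_b = 41.25; sellers receive P_s = P_b - 36 = 5.25.
CS = (1/2)(Q_t)(50 - P_b) = (1/2)(3.5)(8.75) = 15.3125.

15.31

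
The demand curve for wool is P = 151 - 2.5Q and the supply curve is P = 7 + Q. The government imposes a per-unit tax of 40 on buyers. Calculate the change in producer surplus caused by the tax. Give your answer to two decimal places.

-404.90

Pre-tax equilibrium: 151 - 2.5Q = 7 + Q gives Q* = 41.1429, P* = 48.1429.
A tax on buyers shifts demand down by 40: (151 - 40) - 2.5Q = 7 + Q, so Q_t = 29.7143. Buyers pay P_b = 76.7143; sellers receive P_s = P_b - 40 = 36.7143.
Producers lose the trapezoid between P_s and P* out to Q_t plus the triangle from Q_t to Q*: change in PS = 441.4694 - 846.3673 = -404.898.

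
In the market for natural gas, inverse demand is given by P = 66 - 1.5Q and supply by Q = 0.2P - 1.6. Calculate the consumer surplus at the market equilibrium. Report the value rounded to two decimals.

59.72

Rewriting supply in inverse form: P = 8 + 5Q.
Equilibrium: 66 - 1.5Q = 8 + 5Q, so Q* = 8.9231 and P* = 52.6154.
The demand choke price is 66, so CS = (1/2)(Q*)(66 - P*) = (1/2)(8.9231)(13.3846) = 59.716.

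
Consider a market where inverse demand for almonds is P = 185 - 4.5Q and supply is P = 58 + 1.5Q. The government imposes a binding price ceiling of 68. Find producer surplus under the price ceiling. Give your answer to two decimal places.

Free-market equilibrium: 185 - 4.5Q = 58 + 1.5Q gives Q* = 21.1667, P* = 89.75.
At P = 68, sellers supply (68 - 58)/1.5 = 6.6667 while buyers want more, so the quantity traded is 6.6667 at price 68.
PS is the triangle above supply below 68: (1/2)(6.6667)(68 - 58) = 33.3333.

33.33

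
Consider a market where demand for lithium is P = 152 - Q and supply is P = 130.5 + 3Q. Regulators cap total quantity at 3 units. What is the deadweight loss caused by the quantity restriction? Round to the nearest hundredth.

11.28

Unrestricted equilibrium: Q* = (152 - 130.5)/(1 + 3) = 5.375.
At Q = 3 the demand price is 152 - (3) = 149 and the supply price is 130.5 + 3(3) = 139.5.
Deadweight loss is the triangle between the curves from 3 to 5.375: (1/2)(149 - 139.5)(5.375 - 3) = 11.2812.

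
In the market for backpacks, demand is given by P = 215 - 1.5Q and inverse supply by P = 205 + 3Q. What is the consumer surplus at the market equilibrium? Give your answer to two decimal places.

Set 215 - 1.5Q = 205 + 3Q, which gives 10 = 4.5Q, so Q* = 2.2222 and P* = 215 - 1.5(2.2222) = 211.6667.
Consumer surplus is the triangle under demand above P*: (1/2)(2.2222)(215 - 211.6667) = (1/2)(2.2222)(3.3333) = 3.7037.

3.70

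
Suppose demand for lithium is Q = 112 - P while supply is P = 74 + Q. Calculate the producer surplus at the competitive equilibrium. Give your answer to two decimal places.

180.50

Rewriting demand in inverse form: P = 112 - Q.
Set 112 - Q = 74 + Q, which gives 38 = 2Q, so Q* = 19 and P* = 112 - (19) = 93.
The supply curve's price intercept is 74, so PS = (1/2)(Q*)(P* - 74) = (1/2)(19)(19) = 180.5.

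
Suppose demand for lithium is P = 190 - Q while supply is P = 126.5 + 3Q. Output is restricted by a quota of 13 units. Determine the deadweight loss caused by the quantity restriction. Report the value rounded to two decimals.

16.53

Without the quota, 190 - Q = 126.5 + 3Q gives Q* = 15.875.
At Q = 13 the demand price is 190 - (13) = 177 and the supply price is 126.5 + 3(13) = 165.5.
Deadweight loss is the triangle between the curves from 13 to 15.875: (1/2)(177 - 165.5)(15.875 - 13) = 16.5312.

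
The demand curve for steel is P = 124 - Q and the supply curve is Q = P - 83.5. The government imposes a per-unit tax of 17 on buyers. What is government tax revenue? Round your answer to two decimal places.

Rewriting supply in inverse form: P = 83.5 + Q.
Without the tax, 124 - Q = 83.5 + Q so Q* = 20.25 and P* = 103.75.
A tax on buyers shifts demand down by 17: (124 - 17) - Q = 83.5 + Q, so Q_t = 11.75. Buyers pay P_b = 112.25; sellers receive P_s = P_b - 17 = 95.25.
Tax revenue = t x Q_t = 17 x 11.75 = 199.75.

199.75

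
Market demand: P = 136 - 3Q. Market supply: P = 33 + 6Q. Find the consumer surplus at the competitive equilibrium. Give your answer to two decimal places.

Equilibrium: 136 - 3Q = 33 + 6Q, so Q* = 11.4444 and P* = 101.6667.
CS is the area between the demand curve and P* from 0 to Q*: (1/2)(11.4444)(34.3333) = 196.463.

196.46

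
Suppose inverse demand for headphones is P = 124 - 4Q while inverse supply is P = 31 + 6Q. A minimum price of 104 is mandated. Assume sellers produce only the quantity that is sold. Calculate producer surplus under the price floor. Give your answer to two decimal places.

Free-market equilibrium: 124 - 4Q = 31 + 6Q gives Q* = 9.3, P* = 86.8.
At the floor price 104, quantity demanded is (124 - 104)/4 = 5; demand is the short side, so Q = 5 trades at P = 104.
The supply price at Q = 5 is 61. PS is the trapezoid between 104 and supply over [0, 5]: (1/2)[(104 - 31) + (104 - 61)](5) = 290.

290.00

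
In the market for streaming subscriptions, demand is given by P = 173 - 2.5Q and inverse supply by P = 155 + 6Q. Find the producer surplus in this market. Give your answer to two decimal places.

Setting demand equal to supply, 18 = 8.5Q, so Q* = 2.1176 and P* = 167.7059.
The supply curve's price intercept is 155, so PS = (1/2)(Q*)(P* - 155) = (1/2)(2.1176)(12.7059) = 13.4533.

13.45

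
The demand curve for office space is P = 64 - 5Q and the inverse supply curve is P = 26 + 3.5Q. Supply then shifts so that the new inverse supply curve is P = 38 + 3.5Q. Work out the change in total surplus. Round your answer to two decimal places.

Initial equilibrium: Q_0 = 4.4706, P_0 = 41.6471; CS_0 = (1/2)(4.4706)(22.3529) = 49.9654, PS_0 = (1/2)(4.4706)(15.6471) = 34.9758.
New equilibrium: 64 - 5Q = 38 + 3.5Q gives Q_1 = 3.0588, P_1 = 48.7059; CS_1 = 23.391, PS_1 = 16.3737.
Change in total surplus = (23.391 + 16.3737) - (49.9654 + 34.9758) = -45.1765.

-45.18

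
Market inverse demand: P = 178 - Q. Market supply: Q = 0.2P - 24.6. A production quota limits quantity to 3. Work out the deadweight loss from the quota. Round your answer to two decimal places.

Rewriting supply in inverse form: P = 123 + 5Q.
Without the quota, 178 - Q = 123 + 5Q gives Q* = 9.1667.
At Q = 3 the demand price is 178 - (3) = 175 and the supply price is 123 + 5(3) = 138.
Deadweight loss is the triangle between the curves from 3 to 9.1667: (1/2)(175 - 138)(9.1667 - 3) = 114.0833.

114.08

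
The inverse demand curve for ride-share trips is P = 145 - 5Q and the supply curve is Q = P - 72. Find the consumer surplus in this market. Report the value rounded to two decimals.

Rewriting supply in inverse form: P = 72 + Q.
Equilibrium: 145 - 5Q = 72 + Q, so Q* = 12.1667 and P* = 84.1667.
The demand choke price is 145, so CS = (1/2)(Q*)(145 - P*) = (1/2)(12.1667)(60.8333) = 370.0694.

370.07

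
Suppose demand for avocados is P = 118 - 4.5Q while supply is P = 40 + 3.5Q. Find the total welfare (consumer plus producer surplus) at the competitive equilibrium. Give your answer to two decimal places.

380.25

Set 118 - 4.5Q = 40 + 3.5Q, which gives 78 = 8Q, so Q* = 9.75 and P* = 118 - 4.5(9.75) = 74.125.
CS = (1/2)(9.75)(43.875) = 213.8906 and PS = (1/2)(9.75)(34.125) = 166.3594, so total surplus = 380.25.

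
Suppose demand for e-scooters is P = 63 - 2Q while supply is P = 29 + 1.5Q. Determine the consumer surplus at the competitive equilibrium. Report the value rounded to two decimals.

94.37

Set 63 - 2Q = 29 + 1.5Q, which gives 34 = 3.5Q, so Q* = 9.7143 and P* = 63 - 2(9.7143) = 43.5714.
The demand choke price is 63, so CS = (1/2)(Q*)(63 - P*) = (1/2)(9.7143)(19.4286) = 94.3673.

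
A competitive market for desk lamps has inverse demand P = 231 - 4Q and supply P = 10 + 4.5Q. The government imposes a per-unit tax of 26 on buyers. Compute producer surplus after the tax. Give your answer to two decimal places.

1184.17

Without the tax, 231 - 4Q = 10 + 4.5Q so Q* = 26 and P* = 127.
With the tax, buyers' net willingness to pay falls by 26: (231 - 26) - 4Q = 10 + 4.5Q, so Q_t = 22.9412. Buyers pay P_b = 139.2353; sellers receive P_s = P_b - 26 = 113.2353.
PS = (1/2)(Q_t)(P_s - 10) = (1/2)(22.9412)(103.2353) = 1184.1696.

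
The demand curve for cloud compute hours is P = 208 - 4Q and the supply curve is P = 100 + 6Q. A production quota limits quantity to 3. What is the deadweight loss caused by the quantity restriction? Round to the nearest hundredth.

304.20

Without the quota, 208 - 4Q = 100 + 6Q gives Q* = 10.8.
At Q = 3 the demand price is 208 - 4(3) = 196 and the supply price is 100 + 6(3) = 118.
Deadweight loss is the triangle between the curves from 3 to 10.8: (1/2)(196 - 118)(10.8 - 3) = 304.2.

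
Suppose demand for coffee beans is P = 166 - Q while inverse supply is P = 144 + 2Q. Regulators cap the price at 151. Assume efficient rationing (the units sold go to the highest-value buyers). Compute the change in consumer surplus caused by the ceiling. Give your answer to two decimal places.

Free-market equilibrium: 166 - Q = 144 + 2Q gives Q* = 7.3333, P* = 158.6667.
At P = 151, sellers supply (151 - 144)/2 = 3.5 while buyers want more, so the quantity traded is 3.5 at price 151.
CS goes from (1/2)(7.3333)(7.3333) = 26.8889 to 46.375 (computed as (166 - 151)(3.5) - (1/2)(1)(3.5)^2), a change of 19.4861.

19.49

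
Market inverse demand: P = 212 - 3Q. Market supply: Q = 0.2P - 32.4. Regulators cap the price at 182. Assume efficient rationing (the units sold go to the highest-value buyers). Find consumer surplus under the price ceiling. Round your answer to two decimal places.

96.00

Rewriting supply in inverse form: P = 162 + 5Q.
Free-market equilibrium: 212 - 3Q = 162 + 5Q gives Q* = 6.25, P* = 193.25.
At P = 182, sellers supply (182 - 162)/5 = 4 while buyers want more, so the quantity traded is 4 at price 182.
The demand price at Q = 4 is 200. CS is the trapezoid between demand and 182 over [0, 4]: (1/2)[(212 - 182) + (200 - 182)](4) = 96.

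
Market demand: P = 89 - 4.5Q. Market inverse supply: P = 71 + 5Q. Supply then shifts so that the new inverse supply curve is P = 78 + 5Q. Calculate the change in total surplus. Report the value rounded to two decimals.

Initial equilibrium: Q_0 = 1.8947, P_0 = 80.4737; CS_0 = (1/2)(1.8947)(8.5263) = 8.0776, PS_0 = (1/2)(1.8947)(9.4737) = 8.9751.
New equilibrium: 89 - 4.5Q = 78 + 5Q gives Q_1 = 1.1579, P_1 = 83.7895; CS_1 = 3.0166, PS_1 = 3.3518.
Change in total surplus = (3.0166 + 3.3518) - (8.0776 + 8.9751) = -10.6842.

-10.68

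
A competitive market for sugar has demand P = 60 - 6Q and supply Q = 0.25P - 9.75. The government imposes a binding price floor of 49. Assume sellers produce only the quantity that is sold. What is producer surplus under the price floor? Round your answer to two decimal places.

11.61

Rewriting supply in inverse form: P = 39 + 4Q.
Without the control, 60 - 6Q = 39 + 4Q so Q* = 2.1 and P* = 47.4.
At the floor price 49, quantity demanded is (60 - 49)/6 = 1.8333; demand is the short side, so Q = 1.8333 trades at P = 49.
The supply price at Q = 1.8333 is 46.3333. PS is the trapezoid between 49 and supply over [0, 1.8333]: (1/2)[(49 - 39) + (49 - 46.3333)](1.8333) = 11.6111.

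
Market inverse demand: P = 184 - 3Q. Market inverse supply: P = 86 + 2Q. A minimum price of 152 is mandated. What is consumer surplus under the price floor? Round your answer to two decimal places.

170.67

Free-market equilibrium: 184 - 3Q = 86 + 2Q gives Q* = 19.6, P* = 125.2.
At P = 152, buyers demand (184 - 152)/3 = 10.6667 while sellers would supply more, so the quantity traded is 10.6667 at price 152.
CS is the triangle under demand above 152: (1/2)(10.6667)(184 - 152) = 170.6667.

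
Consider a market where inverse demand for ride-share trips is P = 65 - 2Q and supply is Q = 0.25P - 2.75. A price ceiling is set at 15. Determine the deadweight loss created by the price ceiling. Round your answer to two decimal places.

Rewriting supply in inverse form: P = 11 + 4Q.
Free-market equilibrium: 65 - 2Q = 11 + 4Q gives Q* = 9, P* = 47.
At P = 15, sellers supply (15 - 11)/4 = 1 while buyers want more, so the quantity traded is 1 at price 15.
At Q = 1 the demand price is 63 and the supply price is 15. Deadweight loss is the triangle between the curves from 1 to 9: (1/2)(63 - 15)(9 - 1) = 192.

192.00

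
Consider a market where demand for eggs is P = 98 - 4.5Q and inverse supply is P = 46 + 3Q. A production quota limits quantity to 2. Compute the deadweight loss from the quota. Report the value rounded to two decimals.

91.27

Without the quota, 98 - 4.5Q = 46 + 3Q gives Q* = 6.9333.
At Q = 2 the demand price is 98 - 4.5(2) = 89 and the supply price is 46 + 3(2) = 52.
DWL = (1/2)(gap between curves at 2) x (Q* - 2) = (1/2)(37)(4.9333) = 91.2667.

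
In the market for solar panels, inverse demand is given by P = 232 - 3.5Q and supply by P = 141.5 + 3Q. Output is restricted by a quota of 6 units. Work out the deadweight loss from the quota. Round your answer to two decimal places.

204.02

Unrestricted equilibrium: Q* = (232 - 141.5)/(3.5 + 3) = 13.9231.
At Q = 6 the demand price is 232 - 3.5(6) = 211 and the supply price is 141.5 + 3(6) = 159.5.
Deadweight loss is the triangle between the curves from 6 to 13.9231: (1/2)(211 - 159.5)(13.9231 - 6) = 204.0192.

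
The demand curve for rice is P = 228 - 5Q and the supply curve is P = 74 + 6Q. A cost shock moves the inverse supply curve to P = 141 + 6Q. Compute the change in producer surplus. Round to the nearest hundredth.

-400.34

Initial equilibrium: Q_0 = 14, P_0 = 158; CS_0 = (1/2)(14)(70) = 490, PS_0 = (1/2)(14)(84) = 588.
New equilibrium: 228 - 5Q = 141 + 6Q gives Q_1 = 7.9091, P_1 = 188.4545; CS_1 = 156.3843, PS_1 = 187.6612.
Change in producer surplus = 187.6612 - 588 = -400.3388.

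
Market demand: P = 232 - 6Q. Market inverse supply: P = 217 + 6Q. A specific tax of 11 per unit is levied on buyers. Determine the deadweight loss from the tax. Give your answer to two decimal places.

5.04

Without the tax, 232 - 6Q = 217 + 6Q so Q* = 1.25 and P* = 224.5.
With the tax, buyers' net willingness to pay falls by 11: (232 - 11) - 6Q = 217 + 6Q, so Q_t = 0.3333. Buyers pay P_b = 230; sellers receive P_s = P_b - 11 = 219.
Deadweight loss is the triangle between the curves from Q_t to Q*: (1/2)(1.25 - 0.3333)(11) = 5.0417.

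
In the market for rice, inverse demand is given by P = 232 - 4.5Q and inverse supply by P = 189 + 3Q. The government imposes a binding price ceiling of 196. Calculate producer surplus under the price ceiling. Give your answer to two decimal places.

8.17

Free-market equilibrium: 232 - 4.5Q = 189 + 3Q gives Q* = 5.7333, P* = 206.2.
At P = 196, sellers supply (196 - 189)/3 = 2.3333 while buyers want more, so the quantity traded is 2.3333 at price 196.
PS is the triangle above supply below 196: (1/2)(2.3333)(196 - 189) = 8.1667.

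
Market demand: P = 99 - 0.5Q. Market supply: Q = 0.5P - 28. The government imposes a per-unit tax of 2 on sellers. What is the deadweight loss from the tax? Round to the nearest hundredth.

Rewriting supply in inverse form: P = 56 + 2Q.
Pre-tax equilibrium: 99 - 0.5Q = 56 + 2Q gives Q* = 17.2, P* = 90.4.
A tax on sellers shifts supply up by 2: 99 - 0.5Q = 56 + 2Q + 2, so Q_t = 16.4. Buyers pay P_b = 90.8; sellers receive P_s = P_b - 2 = 88.8.
Deadweight loss is the triangle between the curves from Q_t to Q*: (1/2)(17.2 - 16.4)(2) = 0.8.

0.80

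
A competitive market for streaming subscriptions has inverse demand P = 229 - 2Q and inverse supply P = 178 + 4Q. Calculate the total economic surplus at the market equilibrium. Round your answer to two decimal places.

Setting demand equal to supply, 51 = 6Q, so Q* = 8.5 and P* = 212.
CS = (1/2)(8.5)(17) = 72.25 and PS = (1/2)(8.5)(34) = 144.5, so total surplus = 216.75.

216.75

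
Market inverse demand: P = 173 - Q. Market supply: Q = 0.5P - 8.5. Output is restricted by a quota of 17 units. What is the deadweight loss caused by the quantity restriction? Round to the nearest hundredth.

Rewriting supply in inverse form: P = 17 + 2Q.
Without the quota, 173 - Q = 17 + 2Q gives Q* = 52.
At Q = 17 the demand price is 173 - (17) = 156 and the supply price is 17 + 2(17) = 51.
DWL = (1/2)(gap between curves at 17) x (Q* - 17) = (1/2)(105)(35) = 1837.5.

1837.50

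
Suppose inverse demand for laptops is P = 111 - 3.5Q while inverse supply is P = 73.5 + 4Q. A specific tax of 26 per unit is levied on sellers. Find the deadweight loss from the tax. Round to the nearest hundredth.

45.07

Pre-tax equilibrium: 111 - 3.5Q = 73.5 + 4Q gives Q* = 5, P* = 93.5.
A tax on sellers shifts supply up by 26: 111 - 3.5Q = 73.5 + 4Q + 26, so Q_t = 1.5333. Buyers pay P_b = 105.6333; sellers receive P_s = P_b - 26 = 79.6333.
The welfare triangle lost has base Q* - Q_t = 3.4667 and height t = 26, so DWL = (1/2)(3.4667)(26) = 45.0667.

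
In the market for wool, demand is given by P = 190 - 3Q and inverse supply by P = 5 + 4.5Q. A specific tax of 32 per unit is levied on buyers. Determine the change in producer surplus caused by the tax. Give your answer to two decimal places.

-432.64

Pre-tax equilibrium: 190 - 3Q = 5 + 4.5Q gives Q* = 24.6667, P* = 116.
With the tax, buyers' net willingness to pay falls by 32: (190 - 32) - 3Q = 5 + 4.5Q, so Q_t = 20.4. Buyers pay P_b = 128.8; sellers receive P_s = P_b - 32 = 96.8.
PS falls from (1/2)(24.6667)(111) = 1369 to (1/2)(20.4)(91.8) = 936.36, a change of -432.64.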